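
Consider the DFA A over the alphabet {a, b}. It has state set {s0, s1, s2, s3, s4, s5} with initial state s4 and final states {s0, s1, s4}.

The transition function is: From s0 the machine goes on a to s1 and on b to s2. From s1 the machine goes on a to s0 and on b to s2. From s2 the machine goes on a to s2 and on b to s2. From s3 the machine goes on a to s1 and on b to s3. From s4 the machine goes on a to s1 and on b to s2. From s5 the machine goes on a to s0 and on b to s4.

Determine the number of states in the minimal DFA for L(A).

2

States {s3,s5} cannot be reached from the start state, so discard them.
Start with accepting vs non-accepting: {s0,s1,s4} | {s2}.
Stable partition: {s0,s1,s4} | {s2} — 2 equivalence classes.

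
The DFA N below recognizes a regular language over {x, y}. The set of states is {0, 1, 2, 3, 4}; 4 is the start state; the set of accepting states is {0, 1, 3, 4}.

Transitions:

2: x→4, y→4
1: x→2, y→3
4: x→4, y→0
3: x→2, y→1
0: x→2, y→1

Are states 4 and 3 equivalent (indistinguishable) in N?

Every state is reachable, so we keep all 5.
P0 = {0,1,3,4} | {2}.
On input x, block {0,1,3,4} splits into {0,1,3} and {4}.
No further refinement is possible. Final partition (3 blocks): {0,1,3} | {2} | {4}.
4 and 3 end up in different blocks, so they are distinguishable. For instance, the string 'x' is accepted from only 4.

No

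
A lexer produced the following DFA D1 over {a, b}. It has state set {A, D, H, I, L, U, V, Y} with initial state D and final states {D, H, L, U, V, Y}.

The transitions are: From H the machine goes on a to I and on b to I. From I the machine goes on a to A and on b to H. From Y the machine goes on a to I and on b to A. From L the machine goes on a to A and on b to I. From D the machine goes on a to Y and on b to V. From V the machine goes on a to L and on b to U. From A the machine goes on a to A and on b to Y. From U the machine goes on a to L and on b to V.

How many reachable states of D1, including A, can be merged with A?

2

P0 = {D,H,L,U,V,Y} | {A,I}.
Split {D,H,L,U,V,Y} by δ(·,a) → {D,U,V} and {H,L,Y}.
No further refinement is possible. Final partition (3 blocks): {D,U,V} | {A,I} | {H,L,Y}.
State A belongs to the block {A,I}, which has 2 states.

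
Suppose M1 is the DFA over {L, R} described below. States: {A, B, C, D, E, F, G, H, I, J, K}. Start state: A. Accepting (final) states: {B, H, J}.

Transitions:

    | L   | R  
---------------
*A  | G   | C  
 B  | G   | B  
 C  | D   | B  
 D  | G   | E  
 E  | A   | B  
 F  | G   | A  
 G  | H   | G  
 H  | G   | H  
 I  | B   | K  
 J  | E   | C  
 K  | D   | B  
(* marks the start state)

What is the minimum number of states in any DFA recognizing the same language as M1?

4

States {F,I,J,K} cannot be reached from the start state, so discard them.
Start with accepting vs non-accepting: {B,H} | {A,C,D,E,G}.
Refine {A,C,D,E,G} on symbol L: members go to different blocks, giving {A,C,D,E} and {G}.
Refine {A,C,D,E} on symbol L: members go to different blocks, giving {A,D} and {C,E}.
Stable partition: {B,H} | {A,D} | {G} | {C,E} — 4 equivalence classes.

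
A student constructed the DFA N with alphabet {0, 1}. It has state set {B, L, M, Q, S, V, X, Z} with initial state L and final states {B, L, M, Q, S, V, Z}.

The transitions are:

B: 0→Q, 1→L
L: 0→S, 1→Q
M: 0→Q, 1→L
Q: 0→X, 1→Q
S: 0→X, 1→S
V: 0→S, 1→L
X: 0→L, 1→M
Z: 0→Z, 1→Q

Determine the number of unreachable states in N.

No path from L leads to B, V, Z; the other 5 states are all reachable.

3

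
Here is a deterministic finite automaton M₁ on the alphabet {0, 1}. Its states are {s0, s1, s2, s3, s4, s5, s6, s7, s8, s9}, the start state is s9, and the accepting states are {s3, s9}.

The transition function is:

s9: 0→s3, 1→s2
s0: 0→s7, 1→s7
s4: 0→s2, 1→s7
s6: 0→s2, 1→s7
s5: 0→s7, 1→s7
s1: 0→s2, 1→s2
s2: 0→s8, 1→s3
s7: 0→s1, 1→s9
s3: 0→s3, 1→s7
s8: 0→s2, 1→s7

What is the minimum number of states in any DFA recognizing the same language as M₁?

3

Reachable states from the start: {s1,s2,s3,s7,s8,s9}. Unreachable: {s0,s4,s5,s6} — drop them.
Initial partition by acceptance: {s3,s9} | {s1,s2,s7,s8}.
Refine {s1,s2,s7,s8} on symbol 1: members go to different blocks, giving {s1,s8} and {s2,s7}.
Stable partition: {s3,s9} | {s1,s8} | {s2,s7} — 3 equivalence classes.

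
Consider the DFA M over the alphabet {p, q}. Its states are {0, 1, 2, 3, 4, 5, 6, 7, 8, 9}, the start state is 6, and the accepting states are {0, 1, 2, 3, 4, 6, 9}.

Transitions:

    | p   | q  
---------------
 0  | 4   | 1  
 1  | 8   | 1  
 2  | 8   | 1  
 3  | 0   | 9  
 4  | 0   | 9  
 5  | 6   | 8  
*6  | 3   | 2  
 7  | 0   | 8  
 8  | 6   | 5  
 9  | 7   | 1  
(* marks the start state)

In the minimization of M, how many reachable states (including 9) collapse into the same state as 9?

All states are reachable from the start state.
Start with accepting vs non-accepting: {0,1,2,3,4,6,9} | {5,7,8}.
Refine {0,1,2,3,4,6,9} on symbol p: members go to different blocks, giving {0,3,4,6} and {1,2,9}.
The partition is now stable with 3 blocks: {0,3,4,6} | {5,7,8} | {1,2,9}.
State 9 belongs to the block {1,2,9}, which has 3 states.

3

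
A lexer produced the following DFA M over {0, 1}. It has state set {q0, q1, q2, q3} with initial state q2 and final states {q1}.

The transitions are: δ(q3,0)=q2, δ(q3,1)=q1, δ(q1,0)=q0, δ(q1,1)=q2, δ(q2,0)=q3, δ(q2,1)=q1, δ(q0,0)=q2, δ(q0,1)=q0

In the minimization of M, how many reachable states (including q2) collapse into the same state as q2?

2

Every state is reachable, so we keep all 4.
P0 = {q1} | {q0,q2,q3}.
Refine {q0,q2,q3} on symbol 1: members go to different blocks, giving {q2,q3} and {q0}.
No further refinement is possible. Final partition (3 blocks): {q1} | {q2,q3} | {q0}.
State q2 belongs to the block {q2,q3}, which has 2 states.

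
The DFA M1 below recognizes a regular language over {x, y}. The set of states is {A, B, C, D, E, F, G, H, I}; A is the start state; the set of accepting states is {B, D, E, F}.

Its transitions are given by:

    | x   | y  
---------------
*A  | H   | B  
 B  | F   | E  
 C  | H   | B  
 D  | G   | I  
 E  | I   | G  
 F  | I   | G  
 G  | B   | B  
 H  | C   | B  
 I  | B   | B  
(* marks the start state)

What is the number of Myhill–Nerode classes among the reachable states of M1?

States {D} cannot be reached from the start state, so discard them.
Initial partition by acceptance: {B,E,F} | {A,C,G,H,I}.
Split {B,E,F} by δ(·,x) → {E,F} and {B}.
On input x, block {A,C,G,H,I} splits into {A,C,H} and {G,I}.
No further refinement is possible. Final partition (4 blocks): {E,F} | {A,C,H} | {B} | {G,I}.

4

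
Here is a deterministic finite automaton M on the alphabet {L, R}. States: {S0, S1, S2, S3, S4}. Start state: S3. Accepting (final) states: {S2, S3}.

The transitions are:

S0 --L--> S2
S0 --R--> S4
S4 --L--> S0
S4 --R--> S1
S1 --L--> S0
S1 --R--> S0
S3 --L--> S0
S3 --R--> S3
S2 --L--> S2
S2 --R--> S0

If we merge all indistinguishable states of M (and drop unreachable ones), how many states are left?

5

All states are reachable from the start state.
Start with accepting vs non-accepting: {S2,S3} | {S0,S1,S4}.
On input L, block {S2,S3} splits into {S2} and {S3}.
Refine {S0,S1,S4} on symbol L: members go to different blocks, giving {S1,S4} and {S0}.
Split {S1,S4} by δ(·,R) → {S1} and {S4}.
The partition is now stable with 5 blocks: {S2} | {S1} | {S3} | {S0} | {S4}.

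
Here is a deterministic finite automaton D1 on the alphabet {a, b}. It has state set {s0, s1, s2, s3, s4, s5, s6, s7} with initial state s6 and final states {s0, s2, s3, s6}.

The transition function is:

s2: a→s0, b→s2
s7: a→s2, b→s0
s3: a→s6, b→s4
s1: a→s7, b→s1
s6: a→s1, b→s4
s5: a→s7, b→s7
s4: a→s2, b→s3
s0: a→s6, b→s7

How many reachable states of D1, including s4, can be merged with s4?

2

Reachable states from the start: {s0,s1,s2,s3,s4,s6,s7}. Unreachable: {s5} — drop them.
Initial partition by acceptance: {s0,s2,s3,s6} | {s1,s4,s7}.
On input a, block {s0,s2,s3,s6} splits into {s0,s2,s3} and {s6}.
On input a, block {s0,s2,s3} splits into {s0,s3} and {s2}.
Refine {s1,s4,s7} on symbol a: members go to different blocks, giving {s4,s7} and {s1}.
The partition is now stable with 5 blocks: {s0,s3} | {s4,s7} | {s6} | {s2} | {s1}.
State s4 belongs to the block {s4,s7}, which has 2 states.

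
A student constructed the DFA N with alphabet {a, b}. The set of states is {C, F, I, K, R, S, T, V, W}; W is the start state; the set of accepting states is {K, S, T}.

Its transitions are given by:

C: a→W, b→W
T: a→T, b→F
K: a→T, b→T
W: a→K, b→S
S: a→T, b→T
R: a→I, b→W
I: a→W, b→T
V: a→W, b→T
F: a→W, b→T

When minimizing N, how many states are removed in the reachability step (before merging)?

Starting at W and following transitions, the reachable set is {F, K, S, T, W}. That leaves C, I, R, V unreachable — 4 in total.

4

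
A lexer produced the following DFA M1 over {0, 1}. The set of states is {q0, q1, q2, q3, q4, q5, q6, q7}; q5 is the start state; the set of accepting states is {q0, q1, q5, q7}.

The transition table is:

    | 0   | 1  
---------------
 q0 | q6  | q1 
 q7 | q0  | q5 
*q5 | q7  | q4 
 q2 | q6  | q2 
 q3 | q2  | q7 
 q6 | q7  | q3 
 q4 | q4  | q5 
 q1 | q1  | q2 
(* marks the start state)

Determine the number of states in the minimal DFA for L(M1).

Every state is reachable, so we keep all 8.
P0 = {q0,q1,q5,q7} | {q2,q3,q4,q6}.
Split {q0,q1,q5,q7} by δ(·,0) → {q1,q5,q7} and {q0}.
On input 0, block {q1,q5,q7} splits into {q1,q5} and {q7}.
On input 0, block {q1,q5} splits into {q1} and {q5}.
Refine {q2,q3,q4,q6} on symbol 0: members go to different blocks, giving {q2,q3,q4} and {q6}.
Split {q2,q3,q4} by δ(·,0) → {q3,q4} and {q2}.
On input 0, block {q3,q4} splits into {q3} and {q4}.
Stable partition: {q1} | {q3} | {q0} | {q7} | {q5} | {q6} | {q2} | {q4} — 8 equivalence classes.

8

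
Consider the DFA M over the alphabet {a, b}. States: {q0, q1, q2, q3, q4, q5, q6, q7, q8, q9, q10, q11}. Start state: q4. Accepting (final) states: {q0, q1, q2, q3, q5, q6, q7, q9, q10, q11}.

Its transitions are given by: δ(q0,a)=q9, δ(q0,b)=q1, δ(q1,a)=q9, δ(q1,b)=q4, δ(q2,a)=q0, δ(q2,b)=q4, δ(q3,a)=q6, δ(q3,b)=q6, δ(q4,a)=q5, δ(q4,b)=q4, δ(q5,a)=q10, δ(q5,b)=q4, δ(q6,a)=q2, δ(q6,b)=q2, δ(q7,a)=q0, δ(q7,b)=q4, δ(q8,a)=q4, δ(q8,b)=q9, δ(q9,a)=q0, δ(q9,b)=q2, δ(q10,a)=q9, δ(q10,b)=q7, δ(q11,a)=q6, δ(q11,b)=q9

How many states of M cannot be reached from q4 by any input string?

No path from q4 leads to q3, q6, q8, q11; the other 8 states are all reachable.

4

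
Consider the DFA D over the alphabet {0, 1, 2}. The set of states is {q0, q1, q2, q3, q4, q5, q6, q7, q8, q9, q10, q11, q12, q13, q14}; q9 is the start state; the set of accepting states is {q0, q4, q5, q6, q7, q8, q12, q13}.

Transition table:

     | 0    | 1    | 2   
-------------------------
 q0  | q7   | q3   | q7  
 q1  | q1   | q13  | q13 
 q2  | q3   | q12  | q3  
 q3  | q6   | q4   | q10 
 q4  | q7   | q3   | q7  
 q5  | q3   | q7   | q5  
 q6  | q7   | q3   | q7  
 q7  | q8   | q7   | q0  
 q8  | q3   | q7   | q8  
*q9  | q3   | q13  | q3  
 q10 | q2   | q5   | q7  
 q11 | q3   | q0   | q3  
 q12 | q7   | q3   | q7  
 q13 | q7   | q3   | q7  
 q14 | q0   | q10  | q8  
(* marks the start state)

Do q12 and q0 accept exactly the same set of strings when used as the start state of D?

First remove the unreachable states {q1,q11,q14}; 12 states remain.
P0 = {q0,q4,q5,q6,q7,q8,q12,q13} | {q2,q3,q9,q10}.
Refine {q0,q4,q5,q6,q7,q8,q12,q13} on symbol 0: members go to different blocks, giving {q0,q4,q6,q7,q12,q13} and {q5,q8}.
On input 0, block {q0,q4,q6,q7,q12,q13} splits into {q0,q4,q6,q12,q13} and {q7}.
On input 0, block {q2,q3,q9,q10} splits into {q2,q9,q10} and {q3}.
Refine {q2,q9,q10} on symbol 0: members go to different blocks, giving {q2,q9} and {q10}.
The partition is now stable with 6 blocks: {q0,q4,q6,q12,q13} | {q2,q9} | {q5,q8} | {q7} | {q3} | {q10}.
q12 and q0 lie in the same block of the stable partition, so they are equivalent — no string distinguishes them.

Yes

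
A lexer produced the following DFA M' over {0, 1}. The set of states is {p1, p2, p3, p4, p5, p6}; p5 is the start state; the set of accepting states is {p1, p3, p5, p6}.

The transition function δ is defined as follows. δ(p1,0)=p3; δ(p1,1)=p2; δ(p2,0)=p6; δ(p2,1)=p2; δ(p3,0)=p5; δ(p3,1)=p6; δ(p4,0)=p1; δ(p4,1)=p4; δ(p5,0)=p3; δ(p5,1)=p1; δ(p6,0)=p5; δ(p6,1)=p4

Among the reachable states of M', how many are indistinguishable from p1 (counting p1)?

Start with accepting vs non-accepting: {p1,p3,p5,p6} | {p2,p4}.
Refine {p1,p3,p5,p6} on symbol 1: members go to different blocks, giving {p1,p6} and {p3,p5}.
The partition is now stable with 3 blocks: {p1,p6} | {p2,p4} | {p3,p5}.
State p1 belongs to the block {p1,p6}, which has 2 states.

2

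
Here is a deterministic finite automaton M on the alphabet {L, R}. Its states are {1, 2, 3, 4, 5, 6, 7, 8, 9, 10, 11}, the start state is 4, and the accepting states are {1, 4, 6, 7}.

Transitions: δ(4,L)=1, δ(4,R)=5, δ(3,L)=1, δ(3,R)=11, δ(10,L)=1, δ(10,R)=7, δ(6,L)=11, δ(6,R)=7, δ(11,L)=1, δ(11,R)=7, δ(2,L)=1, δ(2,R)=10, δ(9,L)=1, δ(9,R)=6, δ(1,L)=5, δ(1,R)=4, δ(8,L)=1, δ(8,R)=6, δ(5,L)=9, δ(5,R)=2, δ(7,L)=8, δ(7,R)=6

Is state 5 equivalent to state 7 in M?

States {3} cannot be reached from the start state, so discard them.
P0 = {1,4,6,7} | {2,5,8,9,10,11}.
Refine {1,4,6,7} on symbol L: members go to different blocks, giving {1,6,7} and {4}.
Split {1,6,7} by δ(·,R) → {6,7} and {1}.
Split {2,5,8,9,10,11} by δ(·,L) → {2,8,9,10,11} and {5}.
Split {2,8,9,10,11} by δ(·,R) → {8,9,10,11} and {2}.
No further refinement is possible. Final partition (6 blocks): {6,7} | {8,9,10,11} | {4} | {1} | {5} | {2}.
5 and 7 end up in different blocks, so they are distinguishable. For instance, the string 'ε' is accepted from only 7.

No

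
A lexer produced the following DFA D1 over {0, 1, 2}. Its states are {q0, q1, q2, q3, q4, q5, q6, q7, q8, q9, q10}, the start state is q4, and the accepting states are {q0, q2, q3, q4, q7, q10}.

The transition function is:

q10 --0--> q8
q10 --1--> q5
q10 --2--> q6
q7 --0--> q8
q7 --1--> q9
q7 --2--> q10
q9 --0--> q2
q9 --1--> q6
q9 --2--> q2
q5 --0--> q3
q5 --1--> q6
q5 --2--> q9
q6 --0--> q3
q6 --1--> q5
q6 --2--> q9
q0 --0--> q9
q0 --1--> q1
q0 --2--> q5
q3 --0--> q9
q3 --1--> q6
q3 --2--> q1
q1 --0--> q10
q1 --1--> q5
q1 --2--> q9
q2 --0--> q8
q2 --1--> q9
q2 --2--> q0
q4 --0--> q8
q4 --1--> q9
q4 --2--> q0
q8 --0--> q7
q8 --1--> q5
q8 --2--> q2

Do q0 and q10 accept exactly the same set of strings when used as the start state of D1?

Yes

All states are reachable from the start state.
Initial partition by acceptance: {q0,q2,q3,q4,q7,q10} | {q1,q5,q6,q8,q9}.
On input 2, block {q0,q2,q3,q4,q7,q10} splits into {q0,q3,q10} and {q2,q4,q7}.
On input 0, block {q1,q5,q6,q8,q9} splits into {q1,q5,q6} and {q8,q9}.
No further refinement is possible. Final partition (4 blocks): {q0,q3,q10} | {q1,q5,q6} | {q2,q4,q7} | {q8,q9}.
q0 and q10 lie in the same block of the stable partition, so they are equivalent — no string distinguishes them.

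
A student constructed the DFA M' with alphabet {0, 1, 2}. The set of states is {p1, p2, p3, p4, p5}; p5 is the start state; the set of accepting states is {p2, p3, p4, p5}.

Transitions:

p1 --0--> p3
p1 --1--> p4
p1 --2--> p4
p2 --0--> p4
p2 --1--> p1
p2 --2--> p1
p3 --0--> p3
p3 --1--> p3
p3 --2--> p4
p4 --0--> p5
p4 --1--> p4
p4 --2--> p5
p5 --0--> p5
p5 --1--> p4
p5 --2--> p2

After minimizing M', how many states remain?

All states are reachable from the start state.
P0 = {p2,p3,p4,p5} | {p1}.
Refine {p2,p3,p4,p5} on symbol 1: members go to different blocks, giving {p3,p4,p5} and {p2}.
On input 2, block {p3,p4,p5} splits into {p3,p4} and {p5}.
Split {p3,p4} by δ(·,0) → {p3} and {p4}.
Stable partition: {p3} | {p1} | {p2} | {p5} | {p4} — 5 equivalence classes.

5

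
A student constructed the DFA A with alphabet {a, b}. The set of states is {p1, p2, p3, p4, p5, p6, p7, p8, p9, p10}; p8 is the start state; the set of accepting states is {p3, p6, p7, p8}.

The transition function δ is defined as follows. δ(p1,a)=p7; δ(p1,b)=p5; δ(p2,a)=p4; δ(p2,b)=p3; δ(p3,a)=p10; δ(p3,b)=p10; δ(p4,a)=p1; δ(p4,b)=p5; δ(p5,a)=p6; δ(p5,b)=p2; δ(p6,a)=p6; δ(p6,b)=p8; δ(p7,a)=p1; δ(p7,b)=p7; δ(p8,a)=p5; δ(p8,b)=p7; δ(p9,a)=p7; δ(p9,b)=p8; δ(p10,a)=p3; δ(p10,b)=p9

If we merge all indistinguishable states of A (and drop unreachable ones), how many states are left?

10

Every state is reachable, so we keep all 10.
Start with accepting vs non-accepting: {p3,p6,p7,p8} | {p1,p2,p4,p5,p9,p10}.
On input a, block {p3,p6,p7,p8} splits into {p3,p7,p8} and {p6}.
Split {p3,p7,p8} by δ(·,b) → {p7,p8} and {p3}.
Refine {p1,p2,p4,p5,p9,p10} on symbol a: members go to different blocks, giving {p1,p9} and {p2,p4} and {p5} and {p10}.
On input a, block {p7,p8} splits into {p7} and {p8}.
On input b, block {p1,p9} splits into {p1} and {p9}.
On input a, block {p2,p4} splits into {p2} and {p4}.
Stable partition: {p7} | {p1} | {p6} | {p3} | {p2} | {p5} | {p10} | {p8} | {p9} | {p4} — 10 equivalence classes.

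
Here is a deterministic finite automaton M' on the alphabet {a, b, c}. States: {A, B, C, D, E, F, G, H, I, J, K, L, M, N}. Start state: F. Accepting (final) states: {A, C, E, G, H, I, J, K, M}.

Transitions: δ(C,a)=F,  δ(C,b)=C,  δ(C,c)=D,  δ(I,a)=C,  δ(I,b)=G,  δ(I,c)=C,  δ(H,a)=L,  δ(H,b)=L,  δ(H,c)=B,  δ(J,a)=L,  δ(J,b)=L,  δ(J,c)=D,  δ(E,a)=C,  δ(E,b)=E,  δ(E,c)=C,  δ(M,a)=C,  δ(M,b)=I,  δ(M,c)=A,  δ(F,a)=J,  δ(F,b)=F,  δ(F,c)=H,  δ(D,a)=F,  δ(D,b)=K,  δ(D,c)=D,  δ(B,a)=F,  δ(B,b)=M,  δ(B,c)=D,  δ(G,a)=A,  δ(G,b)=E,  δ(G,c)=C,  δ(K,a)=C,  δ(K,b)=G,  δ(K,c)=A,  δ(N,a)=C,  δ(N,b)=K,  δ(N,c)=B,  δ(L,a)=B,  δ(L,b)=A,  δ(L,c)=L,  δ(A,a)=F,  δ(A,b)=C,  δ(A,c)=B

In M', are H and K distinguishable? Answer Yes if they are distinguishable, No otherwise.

Reachable states from the start: {A,B,C,D,E,F,G,H,I,J,K,L,M}. Unreachable: {N} — drop them.
Initial partition by acceptance: {A,C,E,G,H,I,J,K,M} | {B,D,F,L}.
Split {A,C,E,G,H,I,J,K,M} by δ(·,a) → {E,G,I,K,M} and {A,C,H,J}.
On input a, block {B,D,F,L} splits into {B,D,L} and {F}.
Refine {B,D,L} on symbol a: members go to different blocks, giving {B,D} and {L}.
Refine {A,C,H,J} on symbol a: members go to different blocks, giving {A,C} and {H,J}.
Stable partition: {E,G,I,K,M} | {B,D} | {A,C} | {F} | {L} | {H,J} — 6 equivalence classes.
H and K end up in different blocks, so they are distinguishable. For instance, the string 'a' is accepted from only K.

Yes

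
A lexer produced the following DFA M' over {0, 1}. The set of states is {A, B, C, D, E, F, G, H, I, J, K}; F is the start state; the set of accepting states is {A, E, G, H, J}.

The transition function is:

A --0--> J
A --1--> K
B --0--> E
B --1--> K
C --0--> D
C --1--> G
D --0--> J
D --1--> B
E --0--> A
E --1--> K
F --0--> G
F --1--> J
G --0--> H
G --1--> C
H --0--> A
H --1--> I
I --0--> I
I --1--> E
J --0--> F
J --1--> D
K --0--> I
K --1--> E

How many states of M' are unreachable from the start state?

Every one of the 11 states is reachable from F.

0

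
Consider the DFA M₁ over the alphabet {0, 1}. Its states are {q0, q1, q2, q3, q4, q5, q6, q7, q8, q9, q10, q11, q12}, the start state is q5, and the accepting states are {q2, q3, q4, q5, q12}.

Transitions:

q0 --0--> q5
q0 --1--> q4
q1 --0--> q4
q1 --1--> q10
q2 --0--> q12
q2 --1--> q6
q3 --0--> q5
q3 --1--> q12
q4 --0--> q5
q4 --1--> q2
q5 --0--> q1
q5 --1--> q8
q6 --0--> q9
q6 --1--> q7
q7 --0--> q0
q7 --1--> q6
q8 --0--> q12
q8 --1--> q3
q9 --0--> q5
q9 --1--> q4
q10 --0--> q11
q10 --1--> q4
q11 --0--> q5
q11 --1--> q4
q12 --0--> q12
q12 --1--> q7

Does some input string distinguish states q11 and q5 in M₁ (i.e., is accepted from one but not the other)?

Every state is reachable, so we keep all 13.
P0 = {q2,q3,q4,q5,q12} | {q0,q1,q6,q7,q8,q9,q10,q11}.
Split {q2,q3,q4,q5,q12} by δ(·,0) → {q2,q3,q4,q12} and {q5}.
Refine {q2,q3,q4,q12} on symbol 0: members go to different blocks, giving {q2,q12} and {q3,q4}.
On input 0, block {q0,q1,q6,q7,q8,q9,q10,q11} splits into {q0,q9,q11} and {q6,q7,q10} and {q1} and {q8}.
Refine {q6,q7,q10} on symbol 1: members go to different blocks, giving {q6,q7} and {q10}.
Stable partition: {q2,q12} | {q0,q9,q11} | {q5} | {q3,q4} | {q6,q7} | {q1} | {q8} | {q10} — 8 equivalence classes.
q11 and q5 end up in different blocks, so they are distinguishable. For instance, the string 'ε' is accepted from only q5.

Yes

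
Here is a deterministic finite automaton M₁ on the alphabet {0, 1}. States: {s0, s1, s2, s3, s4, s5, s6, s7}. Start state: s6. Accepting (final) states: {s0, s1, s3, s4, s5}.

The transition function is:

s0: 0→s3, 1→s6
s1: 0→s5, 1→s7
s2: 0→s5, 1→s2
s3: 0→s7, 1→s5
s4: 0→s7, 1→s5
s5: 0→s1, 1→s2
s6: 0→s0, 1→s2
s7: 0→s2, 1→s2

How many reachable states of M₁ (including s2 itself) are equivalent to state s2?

Reachable states from the start: {s0,s1,s2,s3,s5,s6,s7}. Unreachable: {s4} — drop them.
Initial partition by acceptance: {s0,s1,s3,s5} | {s2,s6,s7}.
Split {s0,s1,s3,s5} by δ(·,0) → {s0,s1,s5} and {s3}.
Split {s0,s1,s5} by δ(·,0) → {s1,s5} and {s0}.
On input 0, block {s2,s6,s7} splits into {s2} and {s6} and {s7}.
Split {s1,s5} by δ(·,1) → {s1} and {s5}.
Stable partition: {s1} | {s2} | {s3} | {s0} | {s6} | {s7} | {s5} — 7 equivalence classes.
State s2 belongs to the block {s2}, which has 1 states.

1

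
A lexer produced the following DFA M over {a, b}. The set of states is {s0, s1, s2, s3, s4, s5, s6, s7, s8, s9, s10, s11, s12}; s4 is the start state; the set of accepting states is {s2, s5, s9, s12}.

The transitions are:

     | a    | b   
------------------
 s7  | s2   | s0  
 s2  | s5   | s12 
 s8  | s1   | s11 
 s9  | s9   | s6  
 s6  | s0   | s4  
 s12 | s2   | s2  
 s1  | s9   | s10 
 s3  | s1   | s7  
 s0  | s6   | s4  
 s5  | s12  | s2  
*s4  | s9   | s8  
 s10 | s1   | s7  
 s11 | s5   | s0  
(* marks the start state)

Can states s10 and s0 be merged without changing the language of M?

No

States {s3} cannot be reached from the start state, so discard them.
Initial partition by acceptance: {s2,s5,s9,s12} | {s0,s1,s4,s6,s7,s8,s10,s11}.
On input b, block {s2,s5,s9,s12} splits into {s2,s5,s12} and {s9}.
Refine {s0,s1,s4,s6,s7,s8,s10,s11} on symbol a: members go to different blocks, giving {s0,s6,s8,s10} and {s1,s4} and {s7,s11}.
Split {s0,s6,s8,s10} by δ(·,a) → {s0,s6} and {s8,s10}.
Stable partition: {s2,s5,s12} | {s0,s6} | {s9} | {s1,s4} | {s7,s11} | {s8,s10} — 6 equivalence classes.
s10 and s0 end up in different blocks, so they are distinguishable. For instance, the string 'aa' is accepted from only s10.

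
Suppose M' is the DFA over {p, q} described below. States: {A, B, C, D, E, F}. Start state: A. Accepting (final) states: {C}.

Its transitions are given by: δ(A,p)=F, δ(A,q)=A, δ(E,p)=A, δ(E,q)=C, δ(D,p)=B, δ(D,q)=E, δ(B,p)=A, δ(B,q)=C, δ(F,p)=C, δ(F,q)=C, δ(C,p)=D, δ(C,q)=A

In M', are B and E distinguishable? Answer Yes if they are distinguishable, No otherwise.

No

All states are reachable from the start state.
P0 = {C} | {A,B,D,E,F}.
Split {A,B,D,E,F} by δ(·,p) → {A,B,D,E} and {F}.
Split {A,B,D,E} by δ(·,p) → {B,D,E} and {A}.
Refine {B,D,E} on symbol p: members go to different blocks, giving {B,E} and {D}.
Stable partition: {C} | {B,E} | {F} | {A} | {D} — 5 equivalence classes.
B and E lie in the same block of the stable partition, so they are equivalent — no string distinguishes them.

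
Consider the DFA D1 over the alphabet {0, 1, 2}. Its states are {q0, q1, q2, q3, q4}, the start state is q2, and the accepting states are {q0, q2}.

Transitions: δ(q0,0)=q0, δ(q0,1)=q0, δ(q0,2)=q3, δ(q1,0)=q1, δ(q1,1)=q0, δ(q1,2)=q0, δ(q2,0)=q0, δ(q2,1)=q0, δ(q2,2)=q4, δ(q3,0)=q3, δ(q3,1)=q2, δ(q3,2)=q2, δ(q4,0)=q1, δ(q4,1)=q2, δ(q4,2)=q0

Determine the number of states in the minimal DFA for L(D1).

2

All states are reachable from the start state.
P0 = {q0,q2} | {q1,q3,q4}.
Stable partition: {q0,q2} | {q1,q3,q4} — 2 equivalence classes.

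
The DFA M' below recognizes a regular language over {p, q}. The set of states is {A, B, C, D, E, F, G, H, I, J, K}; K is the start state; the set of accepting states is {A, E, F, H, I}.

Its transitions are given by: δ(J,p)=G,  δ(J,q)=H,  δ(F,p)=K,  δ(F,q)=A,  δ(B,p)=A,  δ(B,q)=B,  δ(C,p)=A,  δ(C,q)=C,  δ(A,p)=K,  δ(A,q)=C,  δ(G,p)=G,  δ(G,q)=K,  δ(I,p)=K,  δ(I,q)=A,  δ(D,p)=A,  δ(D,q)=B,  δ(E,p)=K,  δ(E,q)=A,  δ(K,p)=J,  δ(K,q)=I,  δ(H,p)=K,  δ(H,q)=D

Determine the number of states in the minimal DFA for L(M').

6

States {E,F} cannot be reached from the start state, so discard them.
Initial partition by acceptance: {A,H,I} | {B,C,D,G,J,K}.
Split {A,H,I} by δ(·,q) → {A,H} and {I}.
Split {B,C,D,G,J,K} by δ(·,p) → {B,C,D} and {G,J,K}.
Split {G,J,K} by δ(·,q) → {G} and {J} and {K}.
No further refinement is possible. Final partition (6 blocks): {A,H} | {B,C,D} | {I} | {G} | {J} | {K}.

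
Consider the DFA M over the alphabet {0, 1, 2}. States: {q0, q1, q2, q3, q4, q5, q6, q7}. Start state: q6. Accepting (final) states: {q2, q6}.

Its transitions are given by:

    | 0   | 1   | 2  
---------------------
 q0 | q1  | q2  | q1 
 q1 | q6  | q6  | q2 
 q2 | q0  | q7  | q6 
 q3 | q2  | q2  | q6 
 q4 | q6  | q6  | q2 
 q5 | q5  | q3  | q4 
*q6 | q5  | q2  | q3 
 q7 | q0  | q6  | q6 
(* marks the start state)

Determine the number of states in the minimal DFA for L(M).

Start with accepting vs non-accepting: {q2,q6} | {q0,q1,q3,q4,q5,q7}.
On input 1, block {q2,q6} splits into {q2} and {q6}.
On input 0, block {q0,q1,q3,q4,q5,q7} splits into {q0,q5,q7} and {q1,q4} and {q3}.
Refine {q0,q5,q7} on symbol 0: members go to different blocks, giving {q5,q7} and {q0}.
Refine {q5,q7} on symbol 0: members go to different blocks, giving {q5} and {q7}.
The partition is now stable with 7 blocks: {q2} | {q5} | {q6} | {q1,q4} | {q3} | {q0} | {q7}.

7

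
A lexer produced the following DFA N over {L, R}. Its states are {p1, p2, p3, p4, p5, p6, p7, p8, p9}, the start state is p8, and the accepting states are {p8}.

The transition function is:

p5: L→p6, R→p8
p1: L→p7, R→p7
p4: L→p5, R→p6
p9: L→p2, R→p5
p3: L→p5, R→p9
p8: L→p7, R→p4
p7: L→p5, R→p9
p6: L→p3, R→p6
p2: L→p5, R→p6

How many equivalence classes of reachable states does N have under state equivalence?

6

States {p1} cannot be reached from the start state, so discard them.
Initial partition by acceptance: {p8} | {p2,p3,p4,p5,p6,p7,p9}.
Split {p2,p3,p4,p5,p6,p7,p9} by δ(·,R) → {p2,p3,p4,p6,p7,p9} and {p5}.
Refine {p2,p3,p4,p6,p7,p9} on symbol L: members go to different blocks, giving {p2,p3,p4,p7} and {p6,p9}.
Split {p6,p9} by δ(·,R) → {p6} and {p9}.
On input R, block {p2,p3,p4,p7} splits into {p2,p4} and {p3,p7}.
No further refinement is possible. Final partition (6 blocks): {p8} | {p2,p4} | {p5} | {p6} | {p9} | {p3,p7}.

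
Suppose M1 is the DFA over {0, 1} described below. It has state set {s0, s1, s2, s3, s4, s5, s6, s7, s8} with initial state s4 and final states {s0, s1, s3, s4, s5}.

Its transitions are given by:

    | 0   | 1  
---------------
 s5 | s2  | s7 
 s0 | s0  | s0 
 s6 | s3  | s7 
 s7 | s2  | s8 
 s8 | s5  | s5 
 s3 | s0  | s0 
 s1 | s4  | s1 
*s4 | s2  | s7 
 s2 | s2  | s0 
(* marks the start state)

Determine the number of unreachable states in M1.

Starting at s4 and following transitions, the reachable set is {s0, s2, s4, s5, s7, s8}. That leaves s1, s3, s6 unreachable — 3 in total.

3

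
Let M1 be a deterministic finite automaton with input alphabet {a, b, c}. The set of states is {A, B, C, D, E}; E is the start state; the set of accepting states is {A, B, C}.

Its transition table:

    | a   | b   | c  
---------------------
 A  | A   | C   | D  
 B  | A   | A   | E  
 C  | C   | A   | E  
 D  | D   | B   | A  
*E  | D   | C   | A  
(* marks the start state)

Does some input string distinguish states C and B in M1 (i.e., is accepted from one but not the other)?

No

Start with accepting vs non-accepting: {A,B,C} | {D,E}.
Stable partition: {A,B,C} | {D,E} — 2 equivalence classes.
C and B lie in the same block of the stable partition, so they are equivalent — no string distinguishes them.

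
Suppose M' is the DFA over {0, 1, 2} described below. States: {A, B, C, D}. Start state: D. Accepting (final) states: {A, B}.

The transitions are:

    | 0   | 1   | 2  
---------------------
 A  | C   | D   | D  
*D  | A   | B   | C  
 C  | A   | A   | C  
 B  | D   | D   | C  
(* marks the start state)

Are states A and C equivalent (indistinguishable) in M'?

All states are reachable from the start state.
Initial partition by acceptance: {A,B} | {C,D}.
No further refinement is possible. Final partition (2 blocks): {A,B} | {C,D}.
A and C end up in different blocks, so they are distinguishable. For instance, the string 'ε' is accepted from only A.

No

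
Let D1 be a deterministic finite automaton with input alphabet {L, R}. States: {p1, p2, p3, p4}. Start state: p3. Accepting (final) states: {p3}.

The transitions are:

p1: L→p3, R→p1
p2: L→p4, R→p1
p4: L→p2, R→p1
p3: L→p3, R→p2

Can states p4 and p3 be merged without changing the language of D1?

No

Every state is reachable, so we keep all 4.
P0 = {p3} | {p1,p2,p4}.
On input L, block {p1,p2,p4} splits into {p2,p4} and {p1}.
The partition is now stable with 3 blocks: {p3} | {p2,p4} | {p1}.
p4 and p3 end up in different blocks, so they are distinguishable. For instance, the string 'ε' is accepted from only p3.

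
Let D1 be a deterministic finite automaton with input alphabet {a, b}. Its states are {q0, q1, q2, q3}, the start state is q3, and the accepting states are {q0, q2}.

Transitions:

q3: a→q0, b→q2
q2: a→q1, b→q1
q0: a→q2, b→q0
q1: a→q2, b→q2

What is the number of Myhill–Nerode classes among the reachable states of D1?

4

All states are reachable from the start state.
Start with accepting vs non-accepting: {q0,q2} | {q1,q3}.
Refine {q0,q2} on symbol a: members go to different blocks, giving {q0} and {q2}.
Split {q1,q3} by δ(·,a) → {q1} and {q3}.
No further refinement is possible. Final partition (4 blocks): {q0} | {q1} | {q2} | {q3}.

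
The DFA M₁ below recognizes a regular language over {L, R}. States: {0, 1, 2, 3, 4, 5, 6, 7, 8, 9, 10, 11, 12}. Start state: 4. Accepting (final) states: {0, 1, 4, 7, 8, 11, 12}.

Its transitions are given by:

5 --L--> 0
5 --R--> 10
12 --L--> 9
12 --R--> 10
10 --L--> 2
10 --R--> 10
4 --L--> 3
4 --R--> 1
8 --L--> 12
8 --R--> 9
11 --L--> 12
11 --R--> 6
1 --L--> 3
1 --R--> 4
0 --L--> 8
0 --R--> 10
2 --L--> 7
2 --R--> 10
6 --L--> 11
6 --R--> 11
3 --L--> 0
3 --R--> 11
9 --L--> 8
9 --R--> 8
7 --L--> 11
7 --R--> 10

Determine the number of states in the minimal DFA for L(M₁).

8

First remove the unreachable states {5}; 12 states remain.
Initial partition by acceptance: {0,1,4,7,8,11,12} | {2,3,6,9,10}.
Refine {0,1,4,7,8,11,12} on symbol L: members go to different blocks, giving {0,7,8,11} and {1,4,12}.
On input L, block {0,7,8,11} splits into {0,7} and {8,11}.
On input L, block {2,3,6,9,10} splits into {2,3} and {6,9} and {10}.
Refine {2,3} on symbol R: members go to different blocks, giving {2} and {3}.
Refine {1,4,12} on symbol L: members go to different blocks, giving {1,4} and {12}.
The partition is now stable with 8 blocks: {0,7} | {2} | {1,4} | {8,11} | {6,9} | {10} | {3} | {12}.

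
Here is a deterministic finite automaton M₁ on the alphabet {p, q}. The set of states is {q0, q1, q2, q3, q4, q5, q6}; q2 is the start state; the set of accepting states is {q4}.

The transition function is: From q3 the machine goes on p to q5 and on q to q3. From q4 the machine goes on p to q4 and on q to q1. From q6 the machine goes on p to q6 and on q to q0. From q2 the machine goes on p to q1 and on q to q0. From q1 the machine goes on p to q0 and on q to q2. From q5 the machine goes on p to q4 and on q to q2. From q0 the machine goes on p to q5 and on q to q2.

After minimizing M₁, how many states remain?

5

States {q3,q6} cannot be reached from the start state, so discard them.
P0 = {q4} | {q0,q1,q2,q5}.
Split {q0,q1,q2,q5} by δ(·,p) → {q0,q1,q2} and {q5}.
Split {q0,q1,q2} by δ(·,p) → {q1,q2} and {q0}.
Refine {q1,q2} on symbol p: members go to different blocks, giving {q1} and {q2}.
Stable partition: {q4} | {q1} | {q5} | {q0} | {q2} — 5 equivalence classes.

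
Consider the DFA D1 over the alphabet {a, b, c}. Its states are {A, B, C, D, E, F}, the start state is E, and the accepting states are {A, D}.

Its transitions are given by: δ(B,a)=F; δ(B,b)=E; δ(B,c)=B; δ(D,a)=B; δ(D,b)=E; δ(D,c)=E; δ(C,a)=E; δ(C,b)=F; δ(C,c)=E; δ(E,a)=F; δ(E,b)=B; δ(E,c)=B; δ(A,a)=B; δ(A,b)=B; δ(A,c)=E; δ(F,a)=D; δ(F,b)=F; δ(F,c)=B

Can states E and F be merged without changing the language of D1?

No

States {A,C} cannot be reached from the start state, so discard them.
Initial partition by acceptance: {D} | {B,E,F}.
Split {B,E,F} by δ(·,a) → {B,E} and {F}.
No further refinement is possible. Final partition (3 blocks): {D} | {B,E} | {F}.
E and F end up in different blocks, so they are distinguishable. For instance, the string 'a' is accepted from only F.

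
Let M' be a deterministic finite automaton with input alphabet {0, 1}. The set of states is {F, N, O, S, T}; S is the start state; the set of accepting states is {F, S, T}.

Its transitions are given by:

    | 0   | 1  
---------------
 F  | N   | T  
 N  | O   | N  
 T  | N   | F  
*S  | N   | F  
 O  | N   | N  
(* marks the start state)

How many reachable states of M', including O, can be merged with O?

Start with accepting vs non-accepting: {F,S,T} | {N,O}.
No further refinement is possible. Final partition (2 blocks): {F,S,T} | {N,O}.
The equivalence class containing O is {N,O}, of size 2.

2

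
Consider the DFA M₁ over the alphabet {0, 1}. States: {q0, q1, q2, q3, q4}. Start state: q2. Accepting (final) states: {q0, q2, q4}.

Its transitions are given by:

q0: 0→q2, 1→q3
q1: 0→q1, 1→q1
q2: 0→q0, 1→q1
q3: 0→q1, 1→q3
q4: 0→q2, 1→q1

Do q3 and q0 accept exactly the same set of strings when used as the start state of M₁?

States {q4} cannot be reached from the start state, so discard them.
P0 = {q0,q2} | {q1,q3}.
No further refinement is possible. Final partition (2 blocks): {q0,q2} | {q1,q3}.
q3 and q0 end up in different blocks, so they are distinguishable. For instance, the string 'ε' is accepted from only q0.

No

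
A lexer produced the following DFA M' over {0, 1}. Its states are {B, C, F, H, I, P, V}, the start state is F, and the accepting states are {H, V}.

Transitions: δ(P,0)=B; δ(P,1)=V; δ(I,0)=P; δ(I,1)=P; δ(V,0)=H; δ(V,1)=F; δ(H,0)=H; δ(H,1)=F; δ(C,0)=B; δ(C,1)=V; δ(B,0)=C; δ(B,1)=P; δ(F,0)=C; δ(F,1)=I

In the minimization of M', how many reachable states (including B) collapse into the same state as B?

P0 = {H,V} | {B,C,F,I,P}.
Split {B,C,F,I,P} by δ(·,1) → {B,F,I} and {C,P}.
Split {B,F,I} by δ(·,1) → {B,I} and {F}.
No further refinement is possible. Final partition (4 blocks): {H,V} | {B,I} | {C,P} | {F}.
The equivalence class containing B is {B,I}, of size 2.

2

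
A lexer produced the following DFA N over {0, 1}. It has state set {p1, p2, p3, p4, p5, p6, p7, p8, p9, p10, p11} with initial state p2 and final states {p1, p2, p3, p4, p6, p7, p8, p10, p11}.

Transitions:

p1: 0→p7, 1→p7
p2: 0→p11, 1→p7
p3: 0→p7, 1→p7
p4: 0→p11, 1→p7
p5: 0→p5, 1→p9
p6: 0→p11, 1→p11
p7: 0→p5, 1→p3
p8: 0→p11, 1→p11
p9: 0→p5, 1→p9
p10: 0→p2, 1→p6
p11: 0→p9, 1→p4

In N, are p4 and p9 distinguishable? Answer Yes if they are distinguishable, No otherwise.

States {p1,p6,p8,p10} cannot be reached from the start state, so discard them.
Initial partition by acceptance: {p2,p3,p4,p7,p11} | {p5,p9}.
Split {p2,p3,p4,p7,p11} by δ(·,0) → {p2,p3,p4} and {p7,p11}.
No further refinement is possible. Final partition (3 blocks): {p2,p3,p4} | {p5,p9} | {p7,p11}.
p4 and p9 end up in different blocks, so they are distinguishable. For instance, the string 'ε' is accepted from only p4.

Yes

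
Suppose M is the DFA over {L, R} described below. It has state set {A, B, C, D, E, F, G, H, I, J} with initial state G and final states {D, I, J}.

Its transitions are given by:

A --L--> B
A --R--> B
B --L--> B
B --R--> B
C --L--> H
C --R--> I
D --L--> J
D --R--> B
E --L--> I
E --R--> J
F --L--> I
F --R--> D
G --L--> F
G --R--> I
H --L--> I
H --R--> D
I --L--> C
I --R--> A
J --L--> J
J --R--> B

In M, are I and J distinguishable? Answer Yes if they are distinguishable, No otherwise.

First remove the unreachable states {E}; 9 states remain.
Start with accepting vs non-accepting: {D,I,J} | {A,B,C,F,G,H}.
Split {D,I,J} by δ(·,L) → {D,J} and {I}.
Refine {A,B,C,F,G,H} on symbol L: members go to different blocks, giving {A,B,C,G} and {F,H}.
On input L, block {A,B,C,G} splits into {A,B} and {C,G}.
Stable partition: {D,J} | {A,B} | {I} | {F,H} | {C,G} — 5 equivalence classes.
I and J end up in different blocks, so they are distinguishable. For instance, the string 'L' is accepted from only J.

Yes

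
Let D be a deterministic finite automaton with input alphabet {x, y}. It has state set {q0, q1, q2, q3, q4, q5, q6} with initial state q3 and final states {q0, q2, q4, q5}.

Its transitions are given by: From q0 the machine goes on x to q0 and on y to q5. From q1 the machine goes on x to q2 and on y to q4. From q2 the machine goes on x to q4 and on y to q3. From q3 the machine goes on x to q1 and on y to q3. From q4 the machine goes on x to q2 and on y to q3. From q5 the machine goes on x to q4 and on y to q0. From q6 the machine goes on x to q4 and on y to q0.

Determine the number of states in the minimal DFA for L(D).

3

States {q0,q5,q6} cannot be reached from the start state, so discard them.
Start with accepting vs non-accepting: {q2,q4} | {q1,q3}.
Refine {q1,q3} on symbol x: members go to different blocks, giving {q1} and {q3}.
No further refinement is possible. Final partition (3 blocks): {q2,q4} | {q1} | {q3}.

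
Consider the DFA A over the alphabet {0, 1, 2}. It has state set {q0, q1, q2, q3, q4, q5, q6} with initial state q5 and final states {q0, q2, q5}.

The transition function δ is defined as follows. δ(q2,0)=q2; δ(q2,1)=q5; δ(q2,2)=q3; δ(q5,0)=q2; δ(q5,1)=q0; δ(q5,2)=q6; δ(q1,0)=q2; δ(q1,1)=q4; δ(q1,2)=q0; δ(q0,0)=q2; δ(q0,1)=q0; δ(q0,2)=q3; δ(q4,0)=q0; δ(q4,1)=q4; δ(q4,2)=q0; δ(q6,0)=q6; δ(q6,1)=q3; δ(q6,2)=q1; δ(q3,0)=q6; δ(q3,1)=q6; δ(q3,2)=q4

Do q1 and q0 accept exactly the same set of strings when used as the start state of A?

Every state is reachable, so we keep all 7.
P0 = {q0,q2,q5} | {q1,q3,q4,q6}.
On input 0, block {q1,q3,q4,q6} splits into {q1,q4} and {q3,q6}.
No further refinement is possible. Final partition (3 blocks): {q0,q2,q5} | {q1,q4} | {q3,q6}.
q1 and q0 end up in different blocks, so they are distinguishable. For instance, the string 'ε' is accepted from only q0.

No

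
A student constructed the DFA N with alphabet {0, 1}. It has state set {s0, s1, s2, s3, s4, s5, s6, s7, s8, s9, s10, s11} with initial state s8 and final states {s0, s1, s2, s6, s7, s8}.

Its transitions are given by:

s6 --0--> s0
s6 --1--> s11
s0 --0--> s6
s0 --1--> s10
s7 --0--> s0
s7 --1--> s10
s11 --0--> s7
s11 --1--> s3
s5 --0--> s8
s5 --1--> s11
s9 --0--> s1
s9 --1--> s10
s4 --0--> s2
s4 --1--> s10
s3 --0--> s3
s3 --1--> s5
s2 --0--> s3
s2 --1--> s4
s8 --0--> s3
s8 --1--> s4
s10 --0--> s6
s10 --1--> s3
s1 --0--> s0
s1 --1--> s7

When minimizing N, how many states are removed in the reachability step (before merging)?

2

No path from s8 leads to s1, s9; the other 10 states are all reachable.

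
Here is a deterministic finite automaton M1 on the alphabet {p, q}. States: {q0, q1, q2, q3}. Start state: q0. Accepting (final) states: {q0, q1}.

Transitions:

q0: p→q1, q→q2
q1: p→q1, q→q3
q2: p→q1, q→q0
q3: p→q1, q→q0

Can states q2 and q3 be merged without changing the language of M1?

Yes

Every state is reachable, so we keep all 4.
Start with accepting vs non-accepting: {q0,q1} | {q2,q3}.
Stable partition: {q0,q1} | {q2,q3} — 2 equivalence classes.
q2 and q3 lie in the same block of the stable partition, so they are equivalent — no string distinguishes them.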